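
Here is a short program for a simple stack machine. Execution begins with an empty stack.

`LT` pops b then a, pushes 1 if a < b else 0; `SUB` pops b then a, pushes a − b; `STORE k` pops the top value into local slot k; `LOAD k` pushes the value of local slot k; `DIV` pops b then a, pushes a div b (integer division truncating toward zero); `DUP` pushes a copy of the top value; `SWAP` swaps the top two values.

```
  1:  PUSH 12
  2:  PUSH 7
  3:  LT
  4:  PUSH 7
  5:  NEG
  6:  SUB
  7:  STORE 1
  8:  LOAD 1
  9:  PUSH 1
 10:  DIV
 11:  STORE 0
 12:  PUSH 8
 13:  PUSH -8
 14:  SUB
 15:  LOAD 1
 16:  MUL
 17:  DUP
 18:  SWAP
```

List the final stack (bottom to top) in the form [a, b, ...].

[112, 112]

PUSH 12 → 12
PUSH 7  → 12 7
LT      → 0
PUSH 7  → 0 7
NEG     → 0 -7
SUB     → 7
STORE 1 → (empty)
LOAD 1  → 7
PUSH 1  → 7 1
DIV     → 7
STORE 0 → (empty)
PUSH 8  → 8
PUSH -8 → 8 -8
SUB     → 16
LOAD 1  → 16 7
MUL     → 112
DUP     → 112 112
SWAP    → 112 112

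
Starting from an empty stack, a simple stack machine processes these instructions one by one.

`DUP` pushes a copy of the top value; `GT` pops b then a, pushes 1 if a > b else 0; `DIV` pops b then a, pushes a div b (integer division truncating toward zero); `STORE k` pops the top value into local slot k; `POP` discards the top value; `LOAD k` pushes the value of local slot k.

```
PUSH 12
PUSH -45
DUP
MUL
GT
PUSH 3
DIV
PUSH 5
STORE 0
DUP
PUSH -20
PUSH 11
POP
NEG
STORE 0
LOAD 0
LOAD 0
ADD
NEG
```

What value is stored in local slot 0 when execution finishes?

20

PUSH 12  : [12]
PUSH -45 : [12, -45]
DUP      : [12, -45, -45]
MUL      : [12, 2025]
GT       : [0]
PUSH 3   : [0, 3]
DIV      : [0]
PUSH 5   : [0, 5]
STORE 0  : [0]
DUP      : [0, 0]
PUSH -20 : [0, 0, -20]
PUSH 11  : [0, 0, -20, 11]
POP      : [0, 0, -20]
NEG      : [0, 0, 20]
STORE 0  : [0, 0]
LOAD 0   : [0, 0, 20]
LOAD 0   : [0, 0, 20, 20]
ADD      : [0, 0, 40]
NEG      : [0, 0, -40]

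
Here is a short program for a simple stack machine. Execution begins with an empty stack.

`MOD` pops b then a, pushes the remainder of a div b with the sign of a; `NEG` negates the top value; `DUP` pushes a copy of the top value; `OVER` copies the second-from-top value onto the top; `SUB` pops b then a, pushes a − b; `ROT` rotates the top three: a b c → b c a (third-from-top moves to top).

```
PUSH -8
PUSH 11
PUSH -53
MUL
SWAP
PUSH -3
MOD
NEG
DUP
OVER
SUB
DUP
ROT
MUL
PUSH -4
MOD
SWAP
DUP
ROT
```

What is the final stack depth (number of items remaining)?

4

PUSH -8  → -8
PUSH 11  → -8 11
PUSH -53 → -8 11 -53
MUL      → -8 -583
SWAP     → -583 -8
PUSH -3  → -583 -8 -3
MOD      → -583 -2
NEG      → -583 2
DUP      → -583 2 2
OVER     → -583 2 2 2
SUB      → -583 2 0
DUP      → -583 2 0 0
ROT      → -583 0 0 2
MUL      → -583 0 0
PUSH -4  → -583 0 0 -4
MOD      → -583 0 0
SWAP     → -583 0 0
DUP      → -583 0 0 0
ROT      → -583 0 0 0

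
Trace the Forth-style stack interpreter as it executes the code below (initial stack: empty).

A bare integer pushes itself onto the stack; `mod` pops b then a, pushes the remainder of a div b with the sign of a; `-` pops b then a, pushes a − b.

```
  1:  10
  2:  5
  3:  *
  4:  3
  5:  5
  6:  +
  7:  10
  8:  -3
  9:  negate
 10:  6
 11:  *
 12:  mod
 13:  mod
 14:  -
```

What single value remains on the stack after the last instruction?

10     -> 10
5      -> 10 5
*      -> 50
3      -> 50 3
5      -> 50 3 5
+      -> 50 8
10     -> 50 8 10
-3     -> 50 8 10 -3
negate -> 50 8 10 3
6      -> 50 8 10 3 6
*      -> 50 8 10 18
mod    -> 50 8 10
mod    -> 50 8
-      -> 42

42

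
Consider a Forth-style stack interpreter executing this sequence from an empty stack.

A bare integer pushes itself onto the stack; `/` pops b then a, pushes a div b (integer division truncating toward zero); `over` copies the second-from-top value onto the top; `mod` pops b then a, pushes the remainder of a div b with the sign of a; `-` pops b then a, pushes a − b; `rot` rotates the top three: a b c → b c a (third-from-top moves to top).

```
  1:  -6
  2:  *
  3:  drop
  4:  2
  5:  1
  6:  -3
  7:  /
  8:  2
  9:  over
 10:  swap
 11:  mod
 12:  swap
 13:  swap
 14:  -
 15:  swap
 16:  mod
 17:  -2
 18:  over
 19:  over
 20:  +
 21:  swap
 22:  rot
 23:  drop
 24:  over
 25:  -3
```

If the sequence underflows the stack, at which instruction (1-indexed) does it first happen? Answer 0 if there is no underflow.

2

-6 : -6
*  — needs 2 operands, stack has 1 → underflow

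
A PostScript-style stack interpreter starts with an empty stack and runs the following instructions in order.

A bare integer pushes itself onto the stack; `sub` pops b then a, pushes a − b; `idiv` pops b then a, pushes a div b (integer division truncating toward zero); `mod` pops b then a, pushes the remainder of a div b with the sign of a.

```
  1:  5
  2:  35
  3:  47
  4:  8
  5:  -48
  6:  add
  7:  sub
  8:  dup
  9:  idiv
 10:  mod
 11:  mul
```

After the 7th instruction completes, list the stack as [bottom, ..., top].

[5, 35, 87]

5   -> [5]
35  -> [5, 35]
47  -> [5, 35, 47]
8   -> [5, 35, 47, 8]
-48 -> [5, 35, 47, 8, -48]
add -> [5, 35, 47, -40]
sub -> [5, 35, 87]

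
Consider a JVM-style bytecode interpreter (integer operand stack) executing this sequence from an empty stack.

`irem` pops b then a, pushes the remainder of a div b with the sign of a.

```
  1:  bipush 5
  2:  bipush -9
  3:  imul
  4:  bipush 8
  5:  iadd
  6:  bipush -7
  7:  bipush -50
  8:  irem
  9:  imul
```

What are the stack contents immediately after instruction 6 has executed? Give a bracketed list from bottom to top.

bipush 5   5
bipush -9  5 -9
imul       -45
bipush 8   -45 8
iadd       -37
bipush -7  -37 -7

[-37, -7]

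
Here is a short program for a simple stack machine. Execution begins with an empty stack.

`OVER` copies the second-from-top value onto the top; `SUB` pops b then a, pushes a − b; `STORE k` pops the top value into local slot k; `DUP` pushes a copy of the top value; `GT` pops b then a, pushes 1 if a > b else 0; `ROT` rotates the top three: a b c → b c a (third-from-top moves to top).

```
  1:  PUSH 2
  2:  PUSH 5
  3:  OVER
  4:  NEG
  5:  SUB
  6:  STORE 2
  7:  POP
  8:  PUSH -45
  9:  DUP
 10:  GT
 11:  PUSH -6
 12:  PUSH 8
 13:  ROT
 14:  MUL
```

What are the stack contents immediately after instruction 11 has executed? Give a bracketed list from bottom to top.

[0, -6]

PUSH 2   → [2]
PUSH 5   → [2, 5]
OVER     → [2, 5, 2]
NEG      → [2, 5, -2]
SUB      → [2, 7]
STORE 2  → [2]
POP      → []
PUSH -45 → [-45]
DUP      → [-45, -45]
GT       → [0]
PUSH -6  → [0, -6]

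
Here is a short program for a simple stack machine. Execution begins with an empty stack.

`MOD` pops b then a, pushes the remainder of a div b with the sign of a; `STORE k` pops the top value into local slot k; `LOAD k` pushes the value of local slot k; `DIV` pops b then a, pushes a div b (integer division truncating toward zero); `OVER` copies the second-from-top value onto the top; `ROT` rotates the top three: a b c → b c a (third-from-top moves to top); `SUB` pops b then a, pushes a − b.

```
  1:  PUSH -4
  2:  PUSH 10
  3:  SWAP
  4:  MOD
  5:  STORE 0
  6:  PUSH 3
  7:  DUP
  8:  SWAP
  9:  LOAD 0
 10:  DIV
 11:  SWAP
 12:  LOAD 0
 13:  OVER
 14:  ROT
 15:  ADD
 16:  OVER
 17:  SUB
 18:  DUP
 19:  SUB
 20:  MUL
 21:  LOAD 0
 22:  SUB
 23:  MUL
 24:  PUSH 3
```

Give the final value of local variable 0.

2

PUSH -4  -4
PUSH 10  -4 10
SWAP     10 -4
MOD      2
STORE 0  (empty)
PUSH 3   3
DUP      3 3
SWAP     3 3
LOAD 0   3 3 2
DIV      3 1
SWAP     1 3
LOAD 0   1 3 2
OVER     1 3 2 3
ROT      1 2 3 3
ADD      1 2 6
OVER     1 2 6 2
SUB      1 2 4
DUP      1 2 4 4
SUB      1 2 0
MUL      1 0
LOAD 0   1 0 2
SUB      1 -2
MUL      -2
PUSH 3   -2 3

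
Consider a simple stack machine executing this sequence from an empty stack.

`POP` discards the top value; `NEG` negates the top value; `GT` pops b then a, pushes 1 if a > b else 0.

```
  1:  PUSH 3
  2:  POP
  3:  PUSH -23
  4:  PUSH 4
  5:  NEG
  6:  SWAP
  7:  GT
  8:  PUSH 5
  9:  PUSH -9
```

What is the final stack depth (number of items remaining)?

3

PUSH 3   -> [3]
POP      -> []
PUSH -23 -> [-23]
PUSH 4   -> [-23, 4]
NEG      -> [-23, -4]
SWAP     -> [-4, -23]
GT       -> [1]
PUSH 5   -> [1, 5]
PUSH -9  -> [1, 5, -9]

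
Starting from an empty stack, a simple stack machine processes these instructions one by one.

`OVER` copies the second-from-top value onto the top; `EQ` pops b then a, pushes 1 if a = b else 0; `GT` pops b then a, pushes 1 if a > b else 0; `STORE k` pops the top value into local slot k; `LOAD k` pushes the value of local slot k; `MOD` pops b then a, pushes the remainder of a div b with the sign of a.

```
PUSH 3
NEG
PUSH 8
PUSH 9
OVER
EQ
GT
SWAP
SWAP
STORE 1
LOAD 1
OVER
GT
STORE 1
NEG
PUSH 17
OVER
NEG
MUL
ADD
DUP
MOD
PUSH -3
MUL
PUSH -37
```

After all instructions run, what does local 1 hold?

1

PUSH 3    [3]
NEG       [-3]
PUSH 8    [-3, 8]
PUSH 9    [-3, 8, 9]
OVER      [-3, 8, 9, 8]
EQ        [-3, 8, 0]
GT        [-3, 1]
SWAP      [1, -3]
SWAP      [-3, 1]
STORE 1   [-3]
LOAD 1    [-3, 1]
OVER      [-3, 1, -3]
GT        [-3, 1]
STORE 1   [-3]
NEG       [3]
PUSH 17   [3, 17]
OVER      [3, 17, 3]
NEG       [3, 17, -3]
MUL       [3, -51]
ADD       [-48]
DUP       [-48, -48]
MOD       [0]
PUSH -3   [0, -3]
MUL       [0]
PUSH -37  [0, -37]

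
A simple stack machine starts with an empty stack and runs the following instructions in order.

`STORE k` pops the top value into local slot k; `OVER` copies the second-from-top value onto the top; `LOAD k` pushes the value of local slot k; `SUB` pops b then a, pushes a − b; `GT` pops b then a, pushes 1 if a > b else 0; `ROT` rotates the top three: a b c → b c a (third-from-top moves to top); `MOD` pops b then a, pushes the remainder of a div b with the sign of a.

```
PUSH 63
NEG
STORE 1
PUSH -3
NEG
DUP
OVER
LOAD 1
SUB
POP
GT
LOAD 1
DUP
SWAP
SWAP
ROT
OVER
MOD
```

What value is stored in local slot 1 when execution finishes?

-63

PUSH 63 → [63]
NEG     → [-63]
STORE 1 → []
PUSH -3 → [-3]
NEG     → [3]
DUP     → [3, 3]
OVER    → [3, 3, 3]
LOAD 1  → [3, 3, 3, -63]
SUB     → [3, 3, 66]
POP     → [3, 3]
GT      → [0]
LOAD 1  → [0, -63]
DUP     → [0, -63, -63]
SWAP    → [0, -63, -63]
SWAP    → [0, -63, -63]
ROT     → [-63, -63, 0]
OVER    → [-63, -63, 0, -63]
MOD     → [-63, -63, 0]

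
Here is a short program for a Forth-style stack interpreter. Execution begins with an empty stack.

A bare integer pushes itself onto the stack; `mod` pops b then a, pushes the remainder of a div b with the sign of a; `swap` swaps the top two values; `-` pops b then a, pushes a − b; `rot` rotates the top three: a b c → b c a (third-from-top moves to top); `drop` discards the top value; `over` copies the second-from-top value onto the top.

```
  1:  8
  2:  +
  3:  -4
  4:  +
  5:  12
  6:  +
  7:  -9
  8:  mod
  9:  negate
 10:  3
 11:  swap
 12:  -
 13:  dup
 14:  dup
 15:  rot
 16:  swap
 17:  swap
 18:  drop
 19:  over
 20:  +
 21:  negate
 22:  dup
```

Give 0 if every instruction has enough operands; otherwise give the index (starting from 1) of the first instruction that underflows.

8 -> [8]
+  — needs 2 operands, stack has 1 → underflow

2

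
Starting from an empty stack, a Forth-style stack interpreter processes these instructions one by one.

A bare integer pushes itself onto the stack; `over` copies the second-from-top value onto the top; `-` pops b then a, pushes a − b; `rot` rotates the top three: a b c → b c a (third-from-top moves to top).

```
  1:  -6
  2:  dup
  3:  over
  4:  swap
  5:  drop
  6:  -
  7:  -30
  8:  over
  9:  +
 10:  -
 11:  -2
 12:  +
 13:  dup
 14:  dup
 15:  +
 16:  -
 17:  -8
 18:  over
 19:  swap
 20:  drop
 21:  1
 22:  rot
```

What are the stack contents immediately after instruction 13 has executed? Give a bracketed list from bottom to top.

-6   → -6
dup  → -6 -6
over → -6 -6 -6
swap → -6 -6 -6
drop → -6 -6
-    → 0
-30  → 0 -30
over → 0 -30 0
+    → 0 -30
-    → 30
-2   → 30 -2
+    → 28
dup  → 28 28

[28, 28]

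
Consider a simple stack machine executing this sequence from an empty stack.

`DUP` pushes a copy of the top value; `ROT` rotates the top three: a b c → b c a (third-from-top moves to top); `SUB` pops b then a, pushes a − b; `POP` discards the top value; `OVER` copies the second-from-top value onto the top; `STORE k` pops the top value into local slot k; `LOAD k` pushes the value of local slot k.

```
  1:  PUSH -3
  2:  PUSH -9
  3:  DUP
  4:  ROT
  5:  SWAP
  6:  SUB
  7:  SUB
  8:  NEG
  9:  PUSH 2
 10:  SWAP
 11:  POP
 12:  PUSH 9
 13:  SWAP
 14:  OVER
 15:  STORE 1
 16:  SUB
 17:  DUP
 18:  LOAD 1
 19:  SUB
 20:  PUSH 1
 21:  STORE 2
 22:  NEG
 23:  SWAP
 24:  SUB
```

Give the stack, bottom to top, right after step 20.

[7, -2, 1]

PUSH -3 -> [-3]
PUSH -9 -> [-3, -9]
DUP     -> [-3, -9, -9]
ROT     -> [-9, -9, -3]
SWAP    -> [-9, -3, -9]
SUB     -> [-9, 6]
SUB     -> [-15]
NEG     -> [15]
PUSH 2  -> [15, 2]
SWAP    -> [2, 15]
POP     -> [2]
PUSH 9  -> [2, 9]
SWAP    -> [9, 2]
OVER    -> [9, 2, 9]
STORE 1 -> [9, 2]
SUB     -> [7]
DUP     -> [7, 7]
LOAD 1  -> [7, 7, 9]
SUB     -> [7, -2]
PUSH 1  -> [7, -2, 1]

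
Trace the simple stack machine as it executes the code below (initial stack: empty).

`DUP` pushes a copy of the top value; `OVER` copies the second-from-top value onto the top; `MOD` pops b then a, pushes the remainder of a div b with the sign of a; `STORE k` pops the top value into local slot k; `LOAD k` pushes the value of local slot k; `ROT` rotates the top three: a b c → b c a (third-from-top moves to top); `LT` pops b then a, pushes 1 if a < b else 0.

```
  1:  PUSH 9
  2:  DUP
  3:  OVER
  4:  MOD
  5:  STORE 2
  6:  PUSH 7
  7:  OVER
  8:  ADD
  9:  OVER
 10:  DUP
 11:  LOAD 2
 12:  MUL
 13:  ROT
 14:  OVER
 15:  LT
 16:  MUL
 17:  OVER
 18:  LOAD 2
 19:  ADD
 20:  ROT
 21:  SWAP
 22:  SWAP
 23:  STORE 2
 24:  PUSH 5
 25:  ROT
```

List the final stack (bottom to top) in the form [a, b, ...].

[9, 9, 5, 0]

PUSH 9  : [9]
DUP     : [9, 9]
OVER    : [9, 9, 9]
MOD     : [9, 0]
STORE 2 : [9]
PUSH 7  : [9, 7]
OVER    : [9, 7, 9]
ADD     : [9, 16]
OVER    : [9, 16, 9]
DUP     : [9, 16, 9, 9]
LOAD 2  : [9, 16, 9, 9, 0]
MUL     : [9, 16, 9, 0]
ROT     : [9, 9, 0, 16]
OVER    : [9, 9, 0, 16, 0]
LT      : [9, 9, 0, 0]
MUL     : [9, 9, 0]
OVER    : [9, 9, 0, 9]
LOAD 2  : [9, 9, 0, 9, 0]
ADD     : [9, 9, 0, 9]
ROT     : [9, 0, 9, 9]
SWAP    : [9, 0, 9, 9]
SWAP    : [9, 0, 9, 9]
STORE 2 : [9, 0, 9]
PUSH 5  : [9, 0, 9, 5]
ROT     : [9, 9, 5, 0]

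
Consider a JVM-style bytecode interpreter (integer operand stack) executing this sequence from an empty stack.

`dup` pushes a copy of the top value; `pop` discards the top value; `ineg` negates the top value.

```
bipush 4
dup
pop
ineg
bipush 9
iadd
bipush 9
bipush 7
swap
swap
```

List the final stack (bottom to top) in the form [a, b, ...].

[5, 9, 7]

bipush 4 -> [4]
dup      -> [4, 4]
pop      -> [4]
ineg     -> [-4]
bipush 9 -> [-4, 9]
iadd     -> [5]
bipush 9 -> [5, 9]
bipush 7 -> [5, 9, 7]
swap     -> [5, 7, 9]
swap     -> [5, 9, 7]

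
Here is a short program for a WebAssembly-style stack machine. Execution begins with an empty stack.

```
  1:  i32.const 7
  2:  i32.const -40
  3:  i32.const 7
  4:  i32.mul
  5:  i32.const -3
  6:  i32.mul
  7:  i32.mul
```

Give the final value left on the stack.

5880

i32.const 7   → 7
i32.const -40 → 7 -40
i32.const 7   → 7 -40 7
i32.mul       → 7 -280
i32.const -3  → 7 -280 -3
i32.mul       → 7 840
i32.mul       → 5880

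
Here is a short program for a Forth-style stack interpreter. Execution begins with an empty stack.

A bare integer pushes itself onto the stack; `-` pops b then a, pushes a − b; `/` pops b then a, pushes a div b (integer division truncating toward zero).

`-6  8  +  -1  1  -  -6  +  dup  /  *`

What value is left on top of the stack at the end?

2

-6  → [-6]
8   → [-6, 8]
+   → [2]
-1  → [2, -1]
1   → [2, -1, 1]
-   → [2, -2]
-6  → [2, -2, -6]
+   → [2, -8]
dup → [2, -8, -8]
/   → [2, 1]
*   → [2]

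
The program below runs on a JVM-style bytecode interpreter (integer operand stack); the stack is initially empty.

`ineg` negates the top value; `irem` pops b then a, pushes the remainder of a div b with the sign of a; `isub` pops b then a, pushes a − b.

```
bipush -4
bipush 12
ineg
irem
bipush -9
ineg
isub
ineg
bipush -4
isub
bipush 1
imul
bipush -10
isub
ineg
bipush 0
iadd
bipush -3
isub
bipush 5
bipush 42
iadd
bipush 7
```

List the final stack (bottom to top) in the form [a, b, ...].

[-24, 47, 7]

bipush -4  → -4
bipush 12  → -4 12
ineg       → -4 -12
irem       → -4
bipush -9  → -4 -9
ineg       → -4 9
isub       → -13
ineg       → 13
bipush -4  → 13 -4
isub       → 17
bipush 1   → 17 1
imul       → 17
bipush -10 → 17 -10
isub       → 27
ineg       → -27
bipush 0   → -27 0
iadd       → -27
bipush -3  → -27 -3
isub       → -24
bipush 5   → -24 5
bipush 42  → -24 5 42
iadd       → -24 47
bipush 7   → -24 47 7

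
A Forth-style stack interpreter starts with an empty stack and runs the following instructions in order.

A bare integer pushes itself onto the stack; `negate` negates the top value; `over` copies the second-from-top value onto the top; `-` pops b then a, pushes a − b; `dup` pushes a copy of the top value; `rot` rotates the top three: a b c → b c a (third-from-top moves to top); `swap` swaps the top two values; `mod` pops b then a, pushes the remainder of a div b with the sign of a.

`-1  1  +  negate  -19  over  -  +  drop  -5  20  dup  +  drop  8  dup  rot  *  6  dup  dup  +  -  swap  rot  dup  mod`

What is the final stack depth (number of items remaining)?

3

-1      [-1]
1       [-1, 1]
+       [0]
negate  [0]
-19     [0, -19]
over    [0, -19, 0]
-       [0, -19]
+       [-19]
drop    []
-5      [-5]
20      [-5, 20]
dup     [-5, 20, 20]
+       [-5, 40]
drop    [-5]
8       [-5, 8]
dup     [-5, 8, 8]
rot     [8, 8, -5]
*       [8, -40]
6       [8, -40, 6]
dup     [8, -40, 6, 6]
dup     [8, -40, 6, 6, 6]
+       [8, -40, 6, 12]
-       [8, -40, -6]
swap    [8, -6, -40]
rot     [-6, -40, 8]
dup     [-6, -40, 8, 8]
mod     [-6, -40, 0]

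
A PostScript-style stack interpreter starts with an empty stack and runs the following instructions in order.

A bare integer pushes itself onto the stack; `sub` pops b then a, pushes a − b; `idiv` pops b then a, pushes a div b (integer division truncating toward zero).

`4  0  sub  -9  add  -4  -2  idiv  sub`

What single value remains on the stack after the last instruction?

4    : 4
0    : 4 0
sub  : 4
-9   : 4 -9
add  : -5
-4   : -5 -4
-2   : -5 -4 -2
idiv : -5 2
sub  : -7

-7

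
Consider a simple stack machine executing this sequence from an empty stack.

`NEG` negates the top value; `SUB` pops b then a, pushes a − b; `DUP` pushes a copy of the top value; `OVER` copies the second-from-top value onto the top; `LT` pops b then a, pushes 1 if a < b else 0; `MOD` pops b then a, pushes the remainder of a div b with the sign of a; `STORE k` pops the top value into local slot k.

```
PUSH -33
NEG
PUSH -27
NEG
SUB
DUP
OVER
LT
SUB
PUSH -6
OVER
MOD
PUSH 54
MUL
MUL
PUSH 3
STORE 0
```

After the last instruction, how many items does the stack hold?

PUSH -33 : [-33]
NEG      : [33]
PUSH -27 : [33, -27]
NEG      : [33, 27]
SUB      : [6]
DUP      : [6, 6]
OVER     : [6, 6, 6]
LT       : [6, 0]
SUB      : [6]
PUSH -6  : [6, -6]
OVER     : [6, -6, 6]
MOD      : [6, 0]
PUSH 54  : [6, 0, 54]
MUL      : [6, 0]
MUL      : [0]
PUSH 3   : [0, 3]
STORE 0  : [0]

1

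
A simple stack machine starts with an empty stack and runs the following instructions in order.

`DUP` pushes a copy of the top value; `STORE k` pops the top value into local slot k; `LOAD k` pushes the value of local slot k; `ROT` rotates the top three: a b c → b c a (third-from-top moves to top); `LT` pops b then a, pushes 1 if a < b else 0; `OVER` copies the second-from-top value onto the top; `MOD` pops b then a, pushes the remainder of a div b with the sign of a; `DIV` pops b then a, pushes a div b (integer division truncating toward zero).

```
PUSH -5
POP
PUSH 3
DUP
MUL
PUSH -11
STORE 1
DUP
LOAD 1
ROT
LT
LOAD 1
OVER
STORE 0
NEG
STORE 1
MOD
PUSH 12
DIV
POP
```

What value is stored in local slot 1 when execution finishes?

11

PUSH -5  -> -5
POP      -> (empty)
PUSH 3   -> 3
DUP      -> 3 3
MUL      -> 9
PUSH -11 -> 9 -11
STORE 1  -> 9
DUP      -> 9 9
LOAD 1   -> 9 9 -11
ROT      -> 9 -11 9
LT       -> 9 1
LOAD 1   -> 9 1 -11
OVER     -> 9 1 -11 1
STORE 0  -> 9 1 -11
NEG      -> 9 1 11
STORE 1  -> 9 1
MOD      -> 0
PUSH 12  -> 0 12
DIV      -> 0
POP      -> (empty)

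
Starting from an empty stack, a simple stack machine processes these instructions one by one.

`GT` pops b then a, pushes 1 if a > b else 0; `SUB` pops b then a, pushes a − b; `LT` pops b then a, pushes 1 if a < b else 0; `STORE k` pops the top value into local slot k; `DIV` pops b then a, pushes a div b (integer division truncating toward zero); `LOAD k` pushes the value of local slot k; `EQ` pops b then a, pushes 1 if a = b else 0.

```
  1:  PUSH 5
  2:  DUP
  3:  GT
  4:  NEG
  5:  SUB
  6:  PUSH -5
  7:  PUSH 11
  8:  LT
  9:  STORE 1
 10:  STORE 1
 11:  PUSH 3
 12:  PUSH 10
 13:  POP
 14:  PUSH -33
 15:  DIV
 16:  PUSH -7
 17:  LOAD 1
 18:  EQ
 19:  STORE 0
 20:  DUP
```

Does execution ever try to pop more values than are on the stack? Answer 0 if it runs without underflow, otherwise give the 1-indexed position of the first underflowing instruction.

PUSH 5 → 5
DUP    → 5 5
GT     → 0
NEG    → 0
SUB  — needs 2 operands, stack has 1 → underflow

5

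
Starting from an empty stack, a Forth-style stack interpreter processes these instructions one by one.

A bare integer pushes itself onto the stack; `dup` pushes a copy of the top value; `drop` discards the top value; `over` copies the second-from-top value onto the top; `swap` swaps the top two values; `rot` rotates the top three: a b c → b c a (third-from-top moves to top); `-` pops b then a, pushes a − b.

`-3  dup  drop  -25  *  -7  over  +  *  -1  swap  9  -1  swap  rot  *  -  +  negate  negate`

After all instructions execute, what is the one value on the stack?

-3      -3
dup     -3 -3
drop    -3
-25     -3 -25
*       75
-7      75 -7
over    75 -7 75
+       75 68
*       5100
-1      5100 -1
swap    -1 5100
9       -1 5100 9
-1      -1 5100 9 -1
swap    -1 5100 -1 9
rot     -1 -1 9 5100
*       -1 -1 45900
-       -1 -45901
+       -45902
negate  45902
negate  -45902

-45902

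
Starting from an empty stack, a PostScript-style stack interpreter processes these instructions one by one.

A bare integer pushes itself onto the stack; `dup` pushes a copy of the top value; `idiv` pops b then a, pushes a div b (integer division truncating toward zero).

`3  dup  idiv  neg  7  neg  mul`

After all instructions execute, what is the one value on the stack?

3    -> [3]
dup  -> [3, 3]
idiv -> [1]
neg  -> [-1]
7    -> [-1, 7]
neg  -> [-1, -7]
mul  -> [7]

7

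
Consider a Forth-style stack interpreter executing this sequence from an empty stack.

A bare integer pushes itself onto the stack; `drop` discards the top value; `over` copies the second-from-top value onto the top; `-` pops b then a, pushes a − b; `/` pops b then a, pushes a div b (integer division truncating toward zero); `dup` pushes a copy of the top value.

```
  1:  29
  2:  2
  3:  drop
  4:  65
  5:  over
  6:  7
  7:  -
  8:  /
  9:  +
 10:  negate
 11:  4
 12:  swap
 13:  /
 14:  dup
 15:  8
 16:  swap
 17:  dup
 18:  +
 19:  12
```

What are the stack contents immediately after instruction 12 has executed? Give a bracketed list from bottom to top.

29     → [29]
2      → [29, 2]
drop   → [29]
65     → [29, 65]
over   → [29, 65, 29]
7      → [29, 65, 29, 7]
-      → [29, 65, 22]
/      → [29, 2]
+      → [31]
negate → [-31]
4      → [-31, 4]
swap   → [4, -31]

[4, -31]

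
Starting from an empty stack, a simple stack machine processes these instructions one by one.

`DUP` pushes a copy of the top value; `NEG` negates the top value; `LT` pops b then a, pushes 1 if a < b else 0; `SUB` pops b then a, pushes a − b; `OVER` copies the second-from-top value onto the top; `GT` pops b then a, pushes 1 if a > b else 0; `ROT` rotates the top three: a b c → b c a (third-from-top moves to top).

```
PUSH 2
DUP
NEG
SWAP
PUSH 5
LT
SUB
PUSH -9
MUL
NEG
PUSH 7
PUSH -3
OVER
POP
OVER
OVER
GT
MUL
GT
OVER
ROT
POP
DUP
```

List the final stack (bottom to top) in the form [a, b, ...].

PUSH 2  → [2]
DUP     → [2, 2]
NEG     → [2, -2]
SWAP    → [-2, 2]
PUSH 5  → [-2, 2, 5]
LT      → [-2, 1]
SUB     → [-3]
PUSH -9 → [-3, -9]
MUL     → [27]
NEG     → [-27]
PUSH 7  → [-27, 7]
PUSH -3 → [-27, 7, -3]
OVER    → [-27, 7, -3, 7]
POP     → [-27, 7, -3]
OVER    → [-27, 7, -3, 7]
OVER    → [-27, 7, -3, 7, -3]
GT      → [-27, 7, -3, 1]
MUL     → [-27, 7, -3]
GT      → [-27, 1]
OVER    → [-27, 1, -27]
ROT     → [1, -27, -27]
POP     → [1, -27]
DUP     → [1, -27, -27]

[1, -27, -27]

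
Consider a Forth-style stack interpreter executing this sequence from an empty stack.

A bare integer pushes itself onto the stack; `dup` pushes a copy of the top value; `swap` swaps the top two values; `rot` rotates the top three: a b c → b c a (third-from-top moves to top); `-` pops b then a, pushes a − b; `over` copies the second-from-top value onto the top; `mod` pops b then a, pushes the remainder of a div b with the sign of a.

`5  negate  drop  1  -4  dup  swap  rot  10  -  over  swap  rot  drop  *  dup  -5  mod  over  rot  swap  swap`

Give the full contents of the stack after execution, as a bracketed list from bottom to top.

5      → [5]
negate → [-5]
drop   → []
1      → [1]
-4     → [1, -4]
dup    → [1, -4, -4]
swap   → [1, -4, -4]
rot    → [-4, -4, 1]
10     → [-4, -4, 1, 10]
-      → [-4, -4, -9]
over   → [-4, -4, -9, -4]
swap   → [-4, -4, -4, -9]
rot    → [-4, -4, -9, -4]
drop   → [-4, -4, -9]
*      → [-4, 36]
dup    → [-4, 36, 36]
-5     → [-4, 36, 36, -5]
mod    → [-4, 36, 1]
over   → [-4, 36, 1, 36]
rot    → [-4, 1, 36, 36]
swap   → [-4, 1, 36, 36]
swap   → [-4, 1, 36, 36]

[-4, 1, 36, 36]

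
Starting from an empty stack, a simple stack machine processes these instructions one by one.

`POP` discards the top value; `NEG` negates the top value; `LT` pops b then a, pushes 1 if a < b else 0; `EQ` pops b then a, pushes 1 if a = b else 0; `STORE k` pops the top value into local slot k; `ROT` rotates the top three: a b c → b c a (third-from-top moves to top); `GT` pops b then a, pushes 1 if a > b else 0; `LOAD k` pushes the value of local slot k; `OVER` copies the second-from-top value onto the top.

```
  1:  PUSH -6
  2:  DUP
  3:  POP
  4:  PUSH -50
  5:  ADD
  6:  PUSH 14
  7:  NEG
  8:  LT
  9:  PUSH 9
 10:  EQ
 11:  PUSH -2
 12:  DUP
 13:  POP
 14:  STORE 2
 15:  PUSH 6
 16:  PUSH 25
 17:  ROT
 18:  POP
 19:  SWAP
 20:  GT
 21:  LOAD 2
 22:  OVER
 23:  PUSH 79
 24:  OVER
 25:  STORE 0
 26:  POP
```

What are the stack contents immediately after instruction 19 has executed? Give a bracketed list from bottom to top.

PUSH -6  : [-6]
DUP      : [-6, -6]
POP      : [-6]
PUSH -50 : [-6, -50]
ADD      : [-56]
PUSH 14  : [-56, 14]
NEG      : [-56, -14]
LT       : [1]
PUSH 9   : [1, 9]
EQ       : [0]
PUSH -2  : [0, -2]
DUP      : [0, -2, -2]
POP      : [0, -2]
STORE 2  : [0]
PUSH 6   : [0, 6]
PUSH 25  : [0, 6, 25]
ROT      : [6, 25, 0]
POP      : [6, 25]
SWAP     : [25, 6]

[25, 6]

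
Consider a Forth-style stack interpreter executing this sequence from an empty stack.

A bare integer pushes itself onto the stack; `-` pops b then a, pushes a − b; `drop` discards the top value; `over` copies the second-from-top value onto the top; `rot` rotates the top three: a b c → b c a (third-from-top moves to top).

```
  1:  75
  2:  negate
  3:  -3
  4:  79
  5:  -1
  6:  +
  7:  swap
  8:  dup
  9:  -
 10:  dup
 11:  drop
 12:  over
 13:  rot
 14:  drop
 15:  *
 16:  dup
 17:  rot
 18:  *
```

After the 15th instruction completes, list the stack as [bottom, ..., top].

75     -> [75]
negate -> [-75]
-3     -> [-75, -3]
79     -> [-75, -3, 79]
-1     -> [-75, -3, 79, -1]
+      -> [-75, -3, 78]
swap   -> [-75, 78, -3]
dup    -> [-75, 78, -3, -3]
-      -> [-75, 78, 0]
dup    -> [-75, 78, 0, 0]
drop   -> [-75, 78, 0]
over   -> [-75, 78, 0, 78]
rot    -> [-75, 0, 78, 78]
drop   -> [-75, 0, 78]
*      -> [-75, 0]

[-75, 0]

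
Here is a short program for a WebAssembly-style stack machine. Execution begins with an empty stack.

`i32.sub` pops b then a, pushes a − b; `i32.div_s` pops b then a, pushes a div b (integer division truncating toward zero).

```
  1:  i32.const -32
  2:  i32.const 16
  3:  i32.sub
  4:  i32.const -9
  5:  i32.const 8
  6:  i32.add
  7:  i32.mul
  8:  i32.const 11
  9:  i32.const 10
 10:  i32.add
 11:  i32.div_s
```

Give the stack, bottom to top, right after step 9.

i32.const -32 → -32
i32.const 16  → -32 16
i32.sub       → -48
i32.const -9  → -48 -9
i32.const 8   → -48 -9 8
i32.add       → -48 -1
i32.mul       → 48
i32.const 11  → 48 11
i32.const 10  → 48 11 10

[48, 11, 10]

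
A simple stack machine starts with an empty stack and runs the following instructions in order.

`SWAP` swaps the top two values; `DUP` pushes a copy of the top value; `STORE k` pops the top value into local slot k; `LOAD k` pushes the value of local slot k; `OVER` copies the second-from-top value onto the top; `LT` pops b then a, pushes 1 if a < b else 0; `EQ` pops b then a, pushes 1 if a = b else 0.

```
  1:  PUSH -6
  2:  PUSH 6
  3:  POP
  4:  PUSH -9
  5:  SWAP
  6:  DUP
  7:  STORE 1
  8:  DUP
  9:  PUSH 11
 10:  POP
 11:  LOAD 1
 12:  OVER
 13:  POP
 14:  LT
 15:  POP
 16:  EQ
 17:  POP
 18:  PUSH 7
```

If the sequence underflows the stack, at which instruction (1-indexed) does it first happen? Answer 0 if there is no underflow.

PUSH -6 → [-6]
PUSH 6  → [-6, 6]
POP     → [-6]
PUSH -9 → [-6, -9]
SWAP    → [-9, -6]
DUP     → [-9, -6, -6]
STORE 1 → [-9, -6]
DUP     → [-9, -6, -6]
PUSH 11 → [-9, -6, -6, 11]
POP     → [-9, -6, -6]
LOAD 1  → [-9, -6, -6, -6]
OVER    → [-9, -6, -6, -6, -6]
POP     → [-9, -6, -6, -6]
LT      → [-9, -6, 0]
POP     → [-9, -6]
EQ      → [0]
POP     → []
PUSH 7  → [7]

0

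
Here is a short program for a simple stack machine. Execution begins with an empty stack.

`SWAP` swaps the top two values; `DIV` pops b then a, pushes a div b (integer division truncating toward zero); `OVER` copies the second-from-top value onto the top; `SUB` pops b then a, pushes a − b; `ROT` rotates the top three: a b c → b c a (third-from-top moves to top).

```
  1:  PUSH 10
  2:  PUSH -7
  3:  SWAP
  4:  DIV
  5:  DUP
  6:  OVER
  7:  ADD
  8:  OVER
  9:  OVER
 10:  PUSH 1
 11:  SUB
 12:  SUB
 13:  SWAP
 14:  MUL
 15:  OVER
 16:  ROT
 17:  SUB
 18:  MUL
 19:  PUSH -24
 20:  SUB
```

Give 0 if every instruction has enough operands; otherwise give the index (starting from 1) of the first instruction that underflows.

PUSH 10  : [10]
PUSH -7  : [10, -7]
SWAP     : [-7, 10]
DIV      : [0]
DUP      : [0, 0]
OVER     : [0, 0, 0]
ADD      : [0, 0]
OVER     : [0, 0, 0]
OVER     : [0, 0, 0, 0]
PUSH 1   : [0, 0, 0, 0, 1]
SUB      : [0, 0, 0, -1]
SUB      : [0, 0, 1]
SWAP     : [0, 1, 0]
MUL      : [0, 0]
OVER     : [0, 0, 0]
ROT      : [0, 0, 0]
SUB      : [0, 0]
MUL      : [0]
PUSH -24 : [0, -24]
SUB      : [24]

0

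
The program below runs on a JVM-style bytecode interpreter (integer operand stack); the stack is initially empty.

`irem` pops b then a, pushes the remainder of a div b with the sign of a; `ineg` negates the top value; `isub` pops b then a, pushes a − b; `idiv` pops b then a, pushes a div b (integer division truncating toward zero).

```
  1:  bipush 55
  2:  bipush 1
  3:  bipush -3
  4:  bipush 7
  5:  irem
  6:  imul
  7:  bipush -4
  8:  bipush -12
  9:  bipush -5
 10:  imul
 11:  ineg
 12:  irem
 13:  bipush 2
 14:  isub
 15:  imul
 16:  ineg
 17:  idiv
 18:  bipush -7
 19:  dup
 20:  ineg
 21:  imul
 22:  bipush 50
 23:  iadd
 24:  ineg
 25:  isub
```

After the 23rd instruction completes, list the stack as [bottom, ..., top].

bipush 55  : 55
bipush 1   : 55 1
bipush -3  : 55 1 -3
bipush 7   : 55 1 -3 7
irem       : 55 1 -3
imul       : 55 -3
bipush -4  : 55 -3 -4
bipush -12 : 55 -3 -4 -12
bipush -5  : 55 -3 -4 -12 -5
imul       : 55 -3 -4 60
ineg       : 55 -3 -4 -60
irem       : 55 -3 -4
bipush 2   : 55 -3 -4 2
isub       : 55 -3 -6
imul       : 55 18
ineg       : 55 -18
idiv       : -3
bipush -7  : -3 -7
dup        : -3 -7 -7
ineg       : -3 -7 7
imul       : -3 -49
bipush 50  : -3 -49 50
iadd       : -3 1

[-3, 1]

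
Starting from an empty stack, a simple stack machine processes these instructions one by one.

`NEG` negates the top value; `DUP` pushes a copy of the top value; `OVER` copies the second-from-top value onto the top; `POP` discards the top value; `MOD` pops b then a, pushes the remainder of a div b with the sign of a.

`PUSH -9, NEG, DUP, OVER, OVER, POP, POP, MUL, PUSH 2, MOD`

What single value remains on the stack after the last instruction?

PUSH -9 -> -9
NEG     -> 9
DUP     -> 9 9
OVER    -> 9 9 9
OVER    -> 9 9 9 9
POP     -> 9 9 9
POP     -> 9 9
MUL     -> 81
PUSH 2  -> 81 2
MOD     -> 1

1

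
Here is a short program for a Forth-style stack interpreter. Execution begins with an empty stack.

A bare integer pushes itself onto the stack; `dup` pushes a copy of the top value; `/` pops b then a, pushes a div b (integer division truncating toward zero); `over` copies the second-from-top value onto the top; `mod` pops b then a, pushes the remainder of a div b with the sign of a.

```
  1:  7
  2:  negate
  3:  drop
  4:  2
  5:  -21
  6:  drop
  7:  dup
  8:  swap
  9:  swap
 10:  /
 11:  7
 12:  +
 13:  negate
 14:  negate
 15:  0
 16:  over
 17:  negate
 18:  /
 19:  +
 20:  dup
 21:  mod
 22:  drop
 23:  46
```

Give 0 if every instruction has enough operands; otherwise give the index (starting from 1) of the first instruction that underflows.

0

7      -> 7
negate -> -7
drop   -> (empty)
2      -> 2
-21    -> 2 -21
drop   -> 2
dup    -> 2 2
swap   -> 2 2
swap   -> 2 2
/      -> 1
7      -> 1 7
+      -> 8
negate -> -8
negate -> 8
0      -> 8 0
over   -> 8 0 8
negate -> 8 0 -8
/      -> 8 0
+      -> 8
dup    -> 8 8
mod    -> 0
drop   -> (empty)
46     -> 46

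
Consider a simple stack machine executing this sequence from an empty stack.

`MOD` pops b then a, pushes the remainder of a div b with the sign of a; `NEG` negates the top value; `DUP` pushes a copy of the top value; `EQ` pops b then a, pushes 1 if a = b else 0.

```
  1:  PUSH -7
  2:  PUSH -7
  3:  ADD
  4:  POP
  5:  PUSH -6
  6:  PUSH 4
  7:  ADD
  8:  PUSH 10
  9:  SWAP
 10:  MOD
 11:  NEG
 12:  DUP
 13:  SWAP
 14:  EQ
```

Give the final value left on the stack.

1

PUSH -7 -> -7
PUSH -7 -> -7 -7
ADD     -> -14
POP     -> (empty)
PUSH -6 -> -6
PUSH 4  -> -6 4
ADD     -> -2
PUSH 10 -> -2 10
SWAP    -> 10 -2
MOD     -> 0
NEG     -> 0
DUP     -> 0 0
SWAP    -> 0 0
EQ      -> 1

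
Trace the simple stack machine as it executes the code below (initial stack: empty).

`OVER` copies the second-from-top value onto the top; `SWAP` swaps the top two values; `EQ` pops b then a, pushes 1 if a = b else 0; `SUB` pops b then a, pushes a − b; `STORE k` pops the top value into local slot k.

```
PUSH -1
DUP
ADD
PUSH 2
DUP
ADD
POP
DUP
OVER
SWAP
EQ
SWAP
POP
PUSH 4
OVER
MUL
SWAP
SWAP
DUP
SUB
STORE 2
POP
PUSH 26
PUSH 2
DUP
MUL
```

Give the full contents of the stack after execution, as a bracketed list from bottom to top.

PUSH -1 : -1
DUP     : -1 -1
ADD     : -2
PUSH 2  : -2 2
DUP     : -2 2 2
ADD     : -2 4
POP     : -2
DUP     : -2 -2
OVER    : -2 -2 -2
SWAP    : -2 -2 -2
EQ      : -2 1
SWAP    : 1 -2
POP     : 1
PUSH 4  : 1 4
OVER    : 1 4 1
MUL     : 1 4
SWAP    : 4 1
SWAP    : 1 4
DUP     : 1 4 4
SUB     : 1 0
STORE 2 : 1
POP     : (empty)
PUSH 26 : 26
PUSH 2  : 26 2
DUP     : 26 2 2
MUL     : 26 4

[26, 4]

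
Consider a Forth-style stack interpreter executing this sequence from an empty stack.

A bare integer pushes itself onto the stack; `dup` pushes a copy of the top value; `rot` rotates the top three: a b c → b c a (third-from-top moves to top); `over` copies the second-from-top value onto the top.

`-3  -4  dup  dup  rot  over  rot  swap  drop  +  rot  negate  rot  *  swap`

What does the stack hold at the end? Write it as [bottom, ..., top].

[-12, -8]

-3     → [-3]
-4     → [-3, -4]
dup    → [-3, -4, -4]
dup    → [-3, -4, -4, -4]
rot    → [-3, -4, -4, -4]
over   → [-3, -4, -4, -4, -4]
rot    → [-3, -4, -4, -4, -4]
swap   → [-3, -4, -4, -4, -4]
drop   → [-3, -4, -4, -4]
+      → [-3, -4, -8]
rot    → [-4, -8, -3]
negate → [-4, -8, 3]
rot    → [-8, 3, -4]
*      → [-8, -12]
swap   → [-12, -8]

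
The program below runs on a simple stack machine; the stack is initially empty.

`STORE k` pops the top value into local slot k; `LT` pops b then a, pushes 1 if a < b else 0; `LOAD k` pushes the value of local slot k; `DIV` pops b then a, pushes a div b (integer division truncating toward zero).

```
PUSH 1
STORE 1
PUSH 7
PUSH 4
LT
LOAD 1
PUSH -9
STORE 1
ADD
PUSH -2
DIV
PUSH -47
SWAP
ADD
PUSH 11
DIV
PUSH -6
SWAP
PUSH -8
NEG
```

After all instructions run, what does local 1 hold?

PUSH 1   → [1]
STORE 1  → []
PUSH 7   → [7]
PUSH 4   → [7, 4]
LT       → [0]
LOAD 1   → [0, 1]
PUSH -9  → [0, 1, -9]
STORE 1  → [0, 1]
ADD      → [1]
PUSH -2  → [1, -2]
DIV      → [0]
PUSH -47 → [0, -47]
SWAP     → [-47, 0]
ADD      → [-47]
PUSH 11  → [-47, 11]
DIV      → [-4]
PUSH -6  → [-4, -6]
SWAP     → [-6, -4]
PUSH -8  → [-6, -4, -8]
NEG      → [-6, -4, 8]

-9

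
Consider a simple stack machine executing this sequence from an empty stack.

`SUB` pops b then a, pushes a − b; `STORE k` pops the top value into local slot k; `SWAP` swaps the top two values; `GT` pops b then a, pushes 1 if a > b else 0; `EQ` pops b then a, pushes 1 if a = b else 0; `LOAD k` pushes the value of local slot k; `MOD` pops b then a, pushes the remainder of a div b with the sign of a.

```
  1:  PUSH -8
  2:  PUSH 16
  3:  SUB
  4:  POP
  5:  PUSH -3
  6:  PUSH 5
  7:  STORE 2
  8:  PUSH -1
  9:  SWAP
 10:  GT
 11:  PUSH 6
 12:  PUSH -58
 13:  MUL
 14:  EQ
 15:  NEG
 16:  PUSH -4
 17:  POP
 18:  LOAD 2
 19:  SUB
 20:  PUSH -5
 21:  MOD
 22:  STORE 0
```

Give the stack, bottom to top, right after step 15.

[0]

PUSH -8  → -8
PUSH 16  → -8 16
SUB      → -24
POP      → (empty)
PUSH -3  → -3
PUSH 5   → -3 5
STORE 2  → -3
PUSH -1  → -3 -1
SWAP     → -1 -3
GT       → 1
PUSH 6   → 1 6
PUSH -58 → 1 6 -58
MUL      → 1 -348
EQ       → 0
NEG      → 0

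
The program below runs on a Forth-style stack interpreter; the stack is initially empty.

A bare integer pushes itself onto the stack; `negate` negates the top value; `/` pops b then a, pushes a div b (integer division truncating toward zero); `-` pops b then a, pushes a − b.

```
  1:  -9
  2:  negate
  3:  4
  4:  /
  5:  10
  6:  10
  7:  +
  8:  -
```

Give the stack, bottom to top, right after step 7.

-9     : -9
negate : 9
4      : 9 4
/      : 2
10     : 2 10
10     : 2 10 10
+      : 2 20

[2, 20]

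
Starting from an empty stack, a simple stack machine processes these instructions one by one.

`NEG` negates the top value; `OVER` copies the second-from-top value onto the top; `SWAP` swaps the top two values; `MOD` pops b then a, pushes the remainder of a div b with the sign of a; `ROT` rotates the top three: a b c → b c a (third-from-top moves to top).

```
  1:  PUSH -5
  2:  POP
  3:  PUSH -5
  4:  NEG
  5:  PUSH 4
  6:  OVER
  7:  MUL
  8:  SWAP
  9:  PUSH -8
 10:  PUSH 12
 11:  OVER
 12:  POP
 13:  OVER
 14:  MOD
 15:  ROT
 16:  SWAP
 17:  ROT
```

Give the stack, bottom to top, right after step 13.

[20, 5, -8, 12, -8]

PUSH -5 → -5
POP     → (empty)
PUSH -5 → -5
NEG     → 5
PUSH 4  → 5 4
OVER    → 5 4 5
MUL     → 5 20
SWAP    → 20 5
PUSH -8 → 20 5 -8
PUSH 12 → 20 5 -8 12
OVER    → 20 5 -8 12 -8
POP     → 20 5 -8 12
OVER    → 20 5 -8 12 -8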